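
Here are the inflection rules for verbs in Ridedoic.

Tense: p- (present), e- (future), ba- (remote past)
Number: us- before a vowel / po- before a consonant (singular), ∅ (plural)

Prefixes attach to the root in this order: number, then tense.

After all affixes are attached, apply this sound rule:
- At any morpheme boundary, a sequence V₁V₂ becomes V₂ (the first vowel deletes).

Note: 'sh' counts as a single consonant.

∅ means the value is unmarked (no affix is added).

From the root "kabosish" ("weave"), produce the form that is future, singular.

epokabosish

Attach number singular po- (before consonant 'k') → pokabosish.
Attach tense future e- → epokabosish.
Vowel deletion: no change.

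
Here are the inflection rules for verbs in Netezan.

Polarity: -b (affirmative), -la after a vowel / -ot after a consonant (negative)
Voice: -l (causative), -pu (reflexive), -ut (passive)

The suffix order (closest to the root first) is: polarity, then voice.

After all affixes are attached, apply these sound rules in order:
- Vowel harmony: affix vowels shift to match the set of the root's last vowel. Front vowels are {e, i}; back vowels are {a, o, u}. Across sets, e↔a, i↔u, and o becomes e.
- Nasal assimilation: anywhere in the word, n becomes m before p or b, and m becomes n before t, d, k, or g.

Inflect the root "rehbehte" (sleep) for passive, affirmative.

Attach polarity affirmative -b → rehbehteb.
Attach voice passive -ut → rehbehtebut.
Apply vowel harmony: rehbehtebut → rehbehtebit.
Nasal assimilation: no change.

rehbehtebit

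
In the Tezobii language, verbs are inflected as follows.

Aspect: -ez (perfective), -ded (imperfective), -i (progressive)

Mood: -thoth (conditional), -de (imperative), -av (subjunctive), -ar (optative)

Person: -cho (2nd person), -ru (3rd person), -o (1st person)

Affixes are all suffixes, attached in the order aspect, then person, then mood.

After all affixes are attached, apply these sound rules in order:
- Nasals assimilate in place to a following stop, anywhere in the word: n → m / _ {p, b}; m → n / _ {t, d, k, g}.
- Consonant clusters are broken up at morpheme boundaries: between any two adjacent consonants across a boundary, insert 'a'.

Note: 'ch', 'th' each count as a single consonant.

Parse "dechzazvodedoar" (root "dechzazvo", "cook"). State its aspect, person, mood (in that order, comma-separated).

Segment: dechzazvo-ded-o-ar.
aspect: -ded → imperfective.
person: -o → 1st person.
mood: -ar → optative.

imperfective, 1st person, optative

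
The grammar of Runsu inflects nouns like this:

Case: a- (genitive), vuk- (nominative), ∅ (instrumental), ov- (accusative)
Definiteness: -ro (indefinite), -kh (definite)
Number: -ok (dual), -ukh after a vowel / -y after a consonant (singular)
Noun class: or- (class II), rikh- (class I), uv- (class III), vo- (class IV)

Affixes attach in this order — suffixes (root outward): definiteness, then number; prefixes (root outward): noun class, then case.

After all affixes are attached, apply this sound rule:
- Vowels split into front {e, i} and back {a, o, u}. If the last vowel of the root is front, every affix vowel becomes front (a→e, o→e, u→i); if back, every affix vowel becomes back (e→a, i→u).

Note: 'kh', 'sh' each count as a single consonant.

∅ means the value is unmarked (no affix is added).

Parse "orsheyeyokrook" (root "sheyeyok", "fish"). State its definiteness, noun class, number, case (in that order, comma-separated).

indefinite, class II, dual, instrumental

Segment: or-sheyeyok-ro-ok.
definiteness: -ro → indefinite.
noun class: or- → class II.
number: -ok → dual.
case: ∅ → instrumental.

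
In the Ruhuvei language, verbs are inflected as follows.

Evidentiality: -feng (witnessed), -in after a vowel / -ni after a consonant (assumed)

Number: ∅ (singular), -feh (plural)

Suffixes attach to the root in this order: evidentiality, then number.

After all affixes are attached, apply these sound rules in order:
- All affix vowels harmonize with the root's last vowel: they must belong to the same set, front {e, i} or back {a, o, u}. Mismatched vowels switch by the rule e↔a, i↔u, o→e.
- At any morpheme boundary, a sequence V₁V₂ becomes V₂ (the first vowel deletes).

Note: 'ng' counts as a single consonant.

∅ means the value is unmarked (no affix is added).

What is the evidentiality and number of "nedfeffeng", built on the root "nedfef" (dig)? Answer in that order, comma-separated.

Segment: nedfef-feng.
evidentiality: -feng → witnessed.
number: ∅ → singular.

witnessed, singular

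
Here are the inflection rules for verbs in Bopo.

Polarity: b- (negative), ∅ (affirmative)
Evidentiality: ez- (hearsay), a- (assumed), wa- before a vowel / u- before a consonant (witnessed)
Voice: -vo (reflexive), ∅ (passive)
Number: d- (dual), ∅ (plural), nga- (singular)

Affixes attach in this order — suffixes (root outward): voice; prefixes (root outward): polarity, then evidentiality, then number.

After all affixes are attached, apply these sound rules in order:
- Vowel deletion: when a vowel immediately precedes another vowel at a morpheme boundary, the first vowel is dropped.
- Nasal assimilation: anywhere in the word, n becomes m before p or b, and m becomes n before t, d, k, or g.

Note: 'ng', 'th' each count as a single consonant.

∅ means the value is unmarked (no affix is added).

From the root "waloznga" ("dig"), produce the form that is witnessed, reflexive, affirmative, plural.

uwalozngavo

polarity = affirmative: zero marking, form stays waloznga.
Attach voice reflexive -vo → walozngavo.
Attach evidentiality witnessed u- (before consonant 'w') → uwalozngavo.
number = plural: zero marking, form stays uwalozngavo.
Vowel deletion: no change.
Nasal assimilation: no change.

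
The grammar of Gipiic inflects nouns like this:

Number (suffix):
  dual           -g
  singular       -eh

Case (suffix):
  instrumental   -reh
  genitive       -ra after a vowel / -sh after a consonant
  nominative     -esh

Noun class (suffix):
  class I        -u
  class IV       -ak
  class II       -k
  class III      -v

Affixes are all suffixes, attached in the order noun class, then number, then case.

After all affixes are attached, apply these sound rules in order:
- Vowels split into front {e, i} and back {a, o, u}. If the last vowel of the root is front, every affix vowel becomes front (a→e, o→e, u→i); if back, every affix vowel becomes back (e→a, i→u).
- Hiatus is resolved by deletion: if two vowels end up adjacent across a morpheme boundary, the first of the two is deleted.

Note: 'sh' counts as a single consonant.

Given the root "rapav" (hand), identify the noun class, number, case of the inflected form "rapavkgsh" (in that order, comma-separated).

class II, dual, genitive

Segment: rapav-k-g-sh.
noun class: -k → class II.
number: -g → dual.
case: -ra/sh → genitive.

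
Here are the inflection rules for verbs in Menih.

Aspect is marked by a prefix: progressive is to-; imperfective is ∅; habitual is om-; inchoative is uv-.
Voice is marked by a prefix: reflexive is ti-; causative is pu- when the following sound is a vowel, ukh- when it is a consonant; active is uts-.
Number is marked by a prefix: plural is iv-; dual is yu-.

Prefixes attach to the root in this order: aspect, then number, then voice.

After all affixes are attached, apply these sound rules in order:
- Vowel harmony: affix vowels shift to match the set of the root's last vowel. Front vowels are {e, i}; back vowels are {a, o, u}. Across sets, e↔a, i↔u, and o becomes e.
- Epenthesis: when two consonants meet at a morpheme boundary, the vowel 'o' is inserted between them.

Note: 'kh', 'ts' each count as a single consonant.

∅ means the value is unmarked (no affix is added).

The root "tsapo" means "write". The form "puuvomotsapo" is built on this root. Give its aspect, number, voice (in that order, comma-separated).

Segment: pu-iv-om-tsapo.
aspect: om- → habitual.
number: iv- → plural.
voice: pu/ukh- → causative.

habitual, plural, causative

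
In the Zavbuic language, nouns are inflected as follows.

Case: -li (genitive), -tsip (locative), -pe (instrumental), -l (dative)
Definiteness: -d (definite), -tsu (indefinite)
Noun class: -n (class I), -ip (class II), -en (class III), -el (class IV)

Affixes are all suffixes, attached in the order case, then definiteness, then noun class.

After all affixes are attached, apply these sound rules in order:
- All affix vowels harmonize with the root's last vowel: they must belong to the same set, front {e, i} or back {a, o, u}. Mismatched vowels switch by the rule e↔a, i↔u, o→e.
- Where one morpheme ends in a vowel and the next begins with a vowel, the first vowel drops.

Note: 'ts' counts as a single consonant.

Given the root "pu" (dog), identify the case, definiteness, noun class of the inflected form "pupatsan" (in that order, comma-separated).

Segment: pu-pe-tsu-en.
case: -pe → instrumental.
definiteness: -tsu → indefinite.
noun class: -en → class III.

instrumental, indefinite, class III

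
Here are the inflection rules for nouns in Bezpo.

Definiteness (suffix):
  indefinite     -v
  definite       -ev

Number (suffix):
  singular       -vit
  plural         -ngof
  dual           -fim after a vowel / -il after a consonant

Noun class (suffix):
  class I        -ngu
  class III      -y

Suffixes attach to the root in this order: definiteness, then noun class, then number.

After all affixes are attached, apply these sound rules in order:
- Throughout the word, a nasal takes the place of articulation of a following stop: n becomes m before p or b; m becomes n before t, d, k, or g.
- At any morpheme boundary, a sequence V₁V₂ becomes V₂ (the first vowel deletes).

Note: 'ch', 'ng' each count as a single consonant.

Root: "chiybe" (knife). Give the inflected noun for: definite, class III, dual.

Attach definiteness definite -ev → chiybeev.
Attach noun class class III -y → chiybeevy.
Attach number dual -il (after consonant 'y') → chiybeevyil.
Nasal assimilation: no change.
Apply vowel deletion: chiybeevyil → chiybevyil.

chiybevyil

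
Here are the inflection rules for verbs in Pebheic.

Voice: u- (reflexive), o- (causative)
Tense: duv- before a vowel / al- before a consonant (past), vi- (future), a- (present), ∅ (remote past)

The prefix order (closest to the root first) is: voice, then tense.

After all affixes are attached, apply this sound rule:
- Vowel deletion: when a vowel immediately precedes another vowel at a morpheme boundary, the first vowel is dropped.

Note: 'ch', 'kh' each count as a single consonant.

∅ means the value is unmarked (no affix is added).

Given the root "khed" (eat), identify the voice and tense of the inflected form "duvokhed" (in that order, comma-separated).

Segment: duv-o-khed.
voice: o- → causative.
tense: duv/al- → past.

causative, past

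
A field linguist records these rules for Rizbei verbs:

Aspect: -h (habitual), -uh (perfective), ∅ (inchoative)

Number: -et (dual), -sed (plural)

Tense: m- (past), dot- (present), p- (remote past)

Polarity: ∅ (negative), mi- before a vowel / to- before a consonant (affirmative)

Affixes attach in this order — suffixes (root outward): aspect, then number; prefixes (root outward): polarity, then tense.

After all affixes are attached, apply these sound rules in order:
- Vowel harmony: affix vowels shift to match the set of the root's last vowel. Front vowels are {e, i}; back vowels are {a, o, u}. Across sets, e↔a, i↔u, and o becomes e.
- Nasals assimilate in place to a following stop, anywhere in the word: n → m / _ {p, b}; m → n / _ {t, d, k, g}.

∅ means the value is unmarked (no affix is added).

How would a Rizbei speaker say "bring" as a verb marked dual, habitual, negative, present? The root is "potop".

dotpotophat

polarity = negative: zero marking, form stays potop.
Attach aspect habitual -h → potoph.
Attach tense present dot- → dotpotoph.
Attach number dual -et → dotpotophet.
Apply vowel harmony: dotpotophet → dotpotophat.
Nasal assimilation: no change.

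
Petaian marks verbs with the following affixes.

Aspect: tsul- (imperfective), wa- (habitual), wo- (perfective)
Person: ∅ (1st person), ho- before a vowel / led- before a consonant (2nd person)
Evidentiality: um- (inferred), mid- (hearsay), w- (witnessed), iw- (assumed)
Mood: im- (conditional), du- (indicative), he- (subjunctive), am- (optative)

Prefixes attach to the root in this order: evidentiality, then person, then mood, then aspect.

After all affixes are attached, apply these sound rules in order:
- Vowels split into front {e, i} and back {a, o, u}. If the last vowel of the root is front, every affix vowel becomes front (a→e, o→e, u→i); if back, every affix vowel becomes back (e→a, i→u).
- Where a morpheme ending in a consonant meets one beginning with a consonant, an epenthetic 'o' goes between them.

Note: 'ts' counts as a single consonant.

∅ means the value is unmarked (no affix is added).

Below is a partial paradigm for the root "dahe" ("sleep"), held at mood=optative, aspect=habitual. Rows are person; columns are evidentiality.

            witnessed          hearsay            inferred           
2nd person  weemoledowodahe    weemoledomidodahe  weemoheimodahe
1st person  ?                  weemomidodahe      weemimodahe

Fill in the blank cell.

Attach evidentiality witnessed w- → wdahe.
person = 1st person: zero marking, form stays wdahe.
Attach mood optative am- → amwdahe.
Attach aspect habitual wa- → waamwdahe.
Apply vowel harmony: waamwdahe → weemwdahe.
Apply epenthesis: weemwdahe → weemowodahe.

weemowodahe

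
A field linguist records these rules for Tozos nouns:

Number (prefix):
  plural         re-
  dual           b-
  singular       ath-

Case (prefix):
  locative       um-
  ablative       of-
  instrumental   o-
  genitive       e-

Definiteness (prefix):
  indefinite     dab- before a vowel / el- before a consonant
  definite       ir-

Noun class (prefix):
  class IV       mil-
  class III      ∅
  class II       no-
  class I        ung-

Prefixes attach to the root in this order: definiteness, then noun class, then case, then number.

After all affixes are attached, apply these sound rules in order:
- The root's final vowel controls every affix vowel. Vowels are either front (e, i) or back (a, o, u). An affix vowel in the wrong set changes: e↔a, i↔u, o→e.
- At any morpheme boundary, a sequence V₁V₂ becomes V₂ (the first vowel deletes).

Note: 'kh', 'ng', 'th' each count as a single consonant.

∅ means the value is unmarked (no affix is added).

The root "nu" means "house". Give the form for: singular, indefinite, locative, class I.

Attach definiteness indefinite el- (before consonant 'n') → elnu.
Attach noun class class I ung- → ungelnu.
Attach case locative um- → umungelnu.
Attach number singular ath- → athumungelnu.
Apply vowel harmony: athumungelnu → athumungalnu.
Vowel deletion: no change.

athumungalnu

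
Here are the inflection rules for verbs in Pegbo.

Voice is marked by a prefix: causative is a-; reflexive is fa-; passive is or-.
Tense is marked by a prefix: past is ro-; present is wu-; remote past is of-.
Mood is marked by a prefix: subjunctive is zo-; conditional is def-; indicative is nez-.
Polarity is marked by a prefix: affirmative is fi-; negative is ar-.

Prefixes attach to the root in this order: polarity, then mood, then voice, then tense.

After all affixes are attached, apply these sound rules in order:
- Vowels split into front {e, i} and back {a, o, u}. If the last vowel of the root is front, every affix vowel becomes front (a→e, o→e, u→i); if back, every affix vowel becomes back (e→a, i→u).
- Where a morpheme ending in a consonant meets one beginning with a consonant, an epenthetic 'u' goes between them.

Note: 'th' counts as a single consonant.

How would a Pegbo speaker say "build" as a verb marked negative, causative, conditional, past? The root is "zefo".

roadafaruzefo

Attach polarity negative ar- → arzefo.
Attach mood conditional def- → defarzefo.
Attach voice causative a- → adefarzefo.
Attach tense past ro- → roadefarzefo.
Apply vowel harmony: roadefarzefo → roadafarzefo.
Apply epenthesis: roadafarzefo → roadafaruzefo.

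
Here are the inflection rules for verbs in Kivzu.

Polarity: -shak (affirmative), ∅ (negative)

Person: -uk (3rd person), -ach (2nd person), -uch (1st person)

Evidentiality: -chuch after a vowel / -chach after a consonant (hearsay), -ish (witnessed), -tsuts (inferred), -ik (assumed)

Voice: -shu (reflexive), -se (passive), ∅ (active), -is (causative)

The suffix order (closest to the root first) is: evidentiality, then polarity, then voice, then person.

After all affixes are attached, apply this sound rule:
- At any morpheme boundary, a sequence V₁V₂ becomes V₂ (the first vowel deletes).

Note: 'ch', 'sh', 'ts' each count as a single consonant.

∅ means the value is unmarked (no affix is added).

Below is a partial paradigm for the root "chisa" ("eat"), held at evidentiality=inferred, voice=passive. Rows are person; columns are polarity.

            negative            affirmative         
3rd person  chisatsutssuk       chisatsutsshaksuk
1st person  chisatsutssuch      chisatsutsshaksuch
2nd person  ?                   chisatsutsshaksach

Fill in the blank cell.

chisatsutssach

Attach evidentiality inferred -tsuts → chisatsuts.
polarity = negative: zero marking, form stays chisatsuts.
Attach voice passive -se → chisatsutsse.
Attach person 2nd person -ach → chisatsutsseach.
Apply vowel deletion: chisatsutsseach → chisatsutssach.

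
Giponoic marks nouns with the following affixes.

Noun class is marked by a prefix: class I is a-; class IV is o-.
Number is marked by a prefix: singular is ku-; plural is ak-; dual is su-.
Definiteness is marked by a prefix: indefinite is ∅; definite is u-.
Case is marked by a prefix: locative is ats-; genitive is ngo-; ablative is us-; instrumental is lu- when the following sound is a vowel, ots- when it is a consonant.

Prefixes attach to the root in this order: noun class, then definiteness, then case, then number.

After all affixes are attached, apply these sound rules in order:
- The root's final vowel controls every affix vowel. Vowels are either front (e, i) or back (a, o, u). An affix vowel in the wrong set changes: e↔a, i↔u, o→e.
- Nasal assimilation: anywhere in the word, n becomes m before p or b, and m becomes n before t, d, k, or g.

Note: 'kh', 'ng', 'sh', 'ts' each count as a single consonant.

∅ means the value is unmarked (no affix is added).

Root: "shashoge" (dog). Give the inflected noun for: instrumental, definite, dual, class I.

siliieshashoge

Attach noun class class I a- → ashashoge.
Attach definiteness definite u- → uashashoge.
Attach case instrumental lu- (before vowel 'u') → luuashashoge.
Attach number dual su- → suluuashashoge.
Apply vowel harmony: suluuashashoge → siliieshashoge.
Nasal assimilation: no change.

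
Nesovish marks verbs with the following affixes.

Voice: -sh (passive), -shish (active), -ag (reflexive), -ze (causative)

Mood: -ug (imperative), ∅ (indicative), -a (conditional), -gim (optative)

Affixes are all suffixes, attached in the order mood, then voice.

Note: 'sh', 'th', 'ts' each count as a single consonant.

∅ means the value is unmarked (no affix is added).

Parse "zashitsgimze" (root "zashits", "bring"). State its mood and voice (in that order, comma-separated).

optative, causative

Segment: zashits-gim-ze.
mood: -gim → optative.
voice: -ze → causative.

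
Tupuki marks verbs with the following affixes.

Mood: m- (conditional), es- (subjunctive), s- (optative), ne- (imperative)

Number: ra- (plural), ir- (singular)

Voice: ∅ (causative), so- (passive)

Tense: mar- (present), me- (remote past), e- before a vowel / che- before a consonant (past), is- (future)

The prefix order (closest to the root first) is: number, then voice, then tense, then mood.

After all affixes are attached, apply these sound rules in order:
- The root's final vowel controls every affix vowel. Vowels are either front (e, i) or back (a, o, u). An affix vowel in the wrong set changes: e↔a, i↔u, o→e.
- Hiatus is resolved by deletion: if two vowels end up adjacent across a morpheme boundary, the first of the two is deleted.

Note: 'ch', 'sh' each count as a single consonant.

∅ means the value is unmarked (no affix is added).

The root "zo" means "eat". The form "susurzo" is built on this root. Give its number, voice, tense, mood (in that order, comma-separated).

Segment: s-is-ir-zo.
number: ir- → singular.
voice: ∅ → causative.
tense: is- → future.
mood: s- → optative.

singular, causative, future, optative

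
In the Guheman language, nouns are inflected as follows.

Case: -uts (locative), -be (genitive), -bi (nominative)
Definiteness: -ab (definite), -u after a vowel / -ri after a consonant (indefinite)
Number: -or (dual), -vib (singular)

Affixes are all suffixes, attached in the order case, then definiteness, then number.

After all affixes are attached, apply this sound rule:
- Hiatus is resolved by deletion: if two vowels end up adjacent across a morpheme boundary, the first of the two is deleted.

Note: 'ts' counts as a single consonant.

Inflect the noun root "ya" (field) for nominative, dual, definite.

yababor

Attach case nominative -bi → yabi.
Attach definiteness definite -ab → yabiab.
Attach number dual -or → yabiabor.
Apply vowel deletion: yabiabor → yababor.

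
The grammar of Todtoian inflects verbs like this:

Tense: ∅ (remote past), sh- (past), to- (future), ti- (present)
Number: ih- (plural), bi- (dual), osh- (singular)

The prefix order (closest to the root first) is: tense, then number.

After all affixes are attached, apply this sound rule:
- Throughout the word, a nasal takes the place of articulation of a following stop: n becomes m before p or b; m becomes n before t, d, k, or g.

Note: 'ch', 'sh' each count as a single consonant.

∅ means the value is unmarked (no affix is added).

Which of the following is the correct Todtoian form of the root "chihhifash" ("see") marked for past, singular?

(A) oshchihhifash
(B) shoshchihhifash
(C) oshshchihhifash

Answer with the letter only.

Attach tense past sh- → shchihhifash.
Attach number singular osh- → oshshchihhifash.
Nasal assimilation: no change.
So the correct form is oshshchihhifash, option (C).
(B) shoshchihhifash is wrong: it has the affixes in the wrong order.
(A) oshchihhifash is wrong: it uses remote past instead of past for tense.

C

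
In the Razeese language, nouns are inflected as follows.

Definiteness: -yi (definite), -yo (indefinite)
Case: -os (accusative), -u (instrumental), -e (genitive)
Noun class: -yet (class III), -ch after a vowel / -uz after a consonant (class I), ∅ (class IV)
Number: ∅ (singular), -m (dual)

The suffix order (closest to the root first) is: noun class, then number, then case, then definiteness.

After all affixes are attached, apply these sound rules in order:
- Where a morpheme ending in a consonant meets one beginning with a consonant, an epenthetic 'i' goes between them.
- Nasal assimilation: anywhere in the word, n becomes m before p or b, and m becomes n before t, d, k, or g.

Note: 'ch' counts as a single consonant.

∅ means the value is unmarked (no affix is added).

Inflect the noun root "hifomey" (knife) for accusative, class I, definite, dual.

hifomeyuzimosiyi

Attach noun class class I -uz (after consonant 'y') → hifomeyuz.
Attach number dual -m → hifomeyuzm.
Attach case accusative -os → hifomeyuzmos.
Attach definiteness definite -yi → hifomeyuzmosyi.
Apply epenthesis: hifomeyuzmosyi → hifomeyuzimosiyi.
Nasal assimilation: no change.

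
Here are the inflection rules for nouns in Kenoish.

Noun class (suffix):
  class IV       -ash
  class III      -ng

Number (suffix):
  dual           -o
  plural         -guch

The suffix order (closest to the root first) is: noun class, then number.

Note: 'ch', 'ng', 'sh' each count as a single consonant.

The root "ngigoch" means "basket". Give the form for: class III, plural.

ngigochngguch

Attach noun class class III -ng → ngigochng.
Attach number plural -guch → ngigochngguch.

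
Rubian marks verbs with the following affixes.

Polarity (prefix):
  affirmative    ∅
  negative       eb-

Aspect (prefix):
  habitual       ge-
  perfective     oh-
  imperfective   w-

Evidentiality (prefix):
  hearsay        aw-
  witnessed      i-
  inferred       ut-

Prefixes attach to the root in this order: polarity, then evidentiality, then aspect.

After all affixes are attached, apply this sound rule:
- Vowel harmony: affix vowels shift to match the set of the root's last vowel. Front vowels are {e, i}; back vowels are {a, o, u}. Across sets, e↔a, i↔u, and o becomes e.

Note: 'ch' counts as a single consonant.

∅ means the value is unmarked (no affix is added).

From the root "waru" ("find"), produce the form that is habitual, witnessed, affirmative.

gauwaru

polarity = affirmative: zero marking, form stays waru.
Attach evidentiality witnessed i- → iwaru.
Attach aspect habitual ge- → geiwaru.
Apply vowel harmony: geiwaru → gauwaru.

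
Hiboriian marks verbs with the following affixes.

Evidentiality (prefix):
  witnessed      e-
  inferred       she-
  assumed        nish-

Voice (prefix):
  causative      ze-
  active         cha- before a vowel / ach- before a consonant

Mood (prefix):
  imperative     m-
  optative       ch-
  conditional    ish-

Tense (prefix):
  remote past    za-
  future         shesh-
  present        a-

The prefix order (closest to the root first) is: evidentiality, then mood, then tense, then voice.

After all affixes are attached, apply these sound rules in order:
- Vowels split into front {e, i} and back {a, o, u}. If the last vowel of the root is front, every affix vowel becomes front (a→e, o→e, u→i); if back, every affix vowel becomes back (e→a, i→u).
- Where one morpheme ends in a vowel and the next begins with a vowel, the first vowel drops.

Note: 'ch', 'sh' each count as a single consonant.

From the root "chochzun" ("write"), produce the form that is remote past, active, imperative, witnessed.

Attach evidentiality witnessed e- → echochzun.
Attach mood imperative m- → mechochzun.
Attach tense remote past za- → zamechochzun.
Attach voice active ach- (before consonant 'z') → achzamechochzun.
Apply vowel harmony: achzamechochzun → achzamachochzun.
Vowel deletion: no change.

achzamachochzun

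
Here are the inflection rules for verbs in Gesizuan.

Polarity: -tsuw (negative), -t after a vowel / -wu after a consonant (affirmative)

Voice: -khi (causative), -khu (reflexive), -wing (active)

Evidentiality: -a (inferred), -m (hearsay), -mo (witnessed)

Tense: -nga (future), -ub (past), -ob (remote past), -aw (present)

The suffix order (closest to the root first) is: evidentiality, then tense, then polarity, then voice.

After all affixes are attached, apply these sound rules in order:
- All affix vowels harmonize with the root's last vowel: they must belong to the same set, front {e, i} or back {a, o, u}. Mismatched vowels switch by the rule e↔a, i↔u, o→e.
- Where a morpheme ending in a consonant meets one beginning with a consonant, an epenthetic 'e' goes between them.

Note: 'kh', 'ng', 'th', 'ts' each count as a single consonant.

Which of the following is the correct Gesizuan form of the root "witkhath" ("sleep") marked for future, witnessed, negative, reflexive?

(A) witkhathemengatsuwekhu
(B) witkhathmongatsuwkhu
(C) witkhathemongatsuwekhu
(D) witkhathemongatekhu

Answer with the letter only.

Attach evidentiality witnessed -mo → witkhathmo.
Attach tense future -nga → witkhathmonga.
Attach polarity negative -tsuw → witkhathmongatsuw.
Attach voice reflexive -khu → witkhathmongatsuwkhu.
Vowel harmony: no change.
Apply epenthesis: witkhathmongatsuwkhu → witkhathemongatsuwekhu.
So the correct form is witkhathemongatsuwekhu, option (C).
(D) witkhathemongatekhu is wrong: it uses affirmative instead of negative for polarity.
(B) witkhathmongatsuwkhu is wrong: it fails to apply the sound rule(s).
(A) witkhathemengatsuwekhu is wrong: it uses hearsay instead of witnessed for evidentiality.

C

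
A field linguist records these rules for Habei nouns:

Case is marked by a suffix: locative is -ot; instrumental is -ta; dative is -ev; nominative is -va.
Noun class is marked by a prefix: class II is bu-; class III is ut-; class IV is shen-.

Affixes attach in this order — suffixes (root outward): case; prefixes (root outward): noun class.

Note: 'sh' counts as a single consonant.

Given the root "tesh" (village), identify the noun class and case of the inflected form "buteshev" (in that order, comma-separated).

Segment: bu-tesh-ev.
noun class: bu- → class II.
case: -ev → dative.

class II, dative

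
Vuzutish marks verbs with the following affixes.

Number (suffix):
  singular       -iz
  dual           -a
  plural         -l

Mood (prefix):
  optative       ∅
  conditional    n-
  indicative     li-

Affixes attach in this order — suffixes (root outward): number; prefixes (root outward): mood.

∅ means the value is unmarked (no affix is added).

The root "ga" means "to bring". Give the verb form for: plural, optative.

gal

Attach number plural -l → gal.
mood = optative: zero marking, form stays gal.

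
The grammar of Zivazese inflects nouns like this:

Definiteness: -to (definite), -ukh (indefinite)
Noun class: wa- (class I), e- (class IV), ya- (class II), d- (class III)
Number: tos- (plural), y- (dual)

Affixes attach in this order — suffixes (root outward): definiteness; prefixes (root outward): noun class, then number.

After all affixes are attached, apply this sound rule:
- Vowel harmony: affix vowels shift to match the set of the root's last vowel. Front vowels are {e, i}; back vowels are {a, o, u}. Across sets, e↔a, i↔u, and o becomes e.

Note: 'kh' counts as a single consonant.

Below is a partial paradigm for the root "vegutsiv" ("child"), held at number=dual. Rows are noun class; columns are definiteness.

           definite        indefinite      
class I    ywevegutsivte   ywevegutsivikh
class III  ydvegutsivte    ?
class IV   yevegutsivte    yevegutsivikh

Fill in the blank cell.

Attach definiteness indefinite -ukh → vegutsivukh.
Attach noun class class III d- → dvegutsivukh.
Attach number dual y- → ydvegutsivukh.
Apply vowel harmony: ydvegutsivukh → ydvegutsivikh.

ydvegutsivikh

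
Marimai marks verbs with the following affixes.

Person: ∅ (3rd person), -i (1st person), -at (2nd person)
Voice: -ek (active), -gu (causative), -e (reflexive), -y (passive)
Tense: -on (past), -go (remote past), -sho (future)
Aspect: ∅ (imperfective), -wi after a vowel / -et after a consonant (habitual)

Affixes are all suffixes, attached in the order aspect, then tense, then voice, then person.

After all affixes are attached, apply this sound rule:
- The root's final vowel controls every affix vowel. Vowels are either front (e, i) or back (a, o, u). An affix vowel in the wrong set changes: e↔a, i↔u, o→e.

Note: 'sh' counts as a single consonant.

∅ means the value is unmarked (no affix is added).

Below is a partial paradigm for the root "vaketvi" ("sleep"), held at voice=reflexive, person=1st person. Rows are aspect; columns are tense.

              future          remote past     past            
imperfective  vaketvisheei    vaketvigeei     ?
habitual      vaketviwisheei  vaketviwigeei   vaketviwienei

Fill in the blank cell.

vaketvienei

aspect = imperfective: zero marking, form stays vaketvi.
Attach tense past -on → vaketvion.
Attach voice reflexive -e → vaketvione.
Attach person 1st person -i → vaketvionei.
Apply vowel harmony: vaketvionei → vaketvienei.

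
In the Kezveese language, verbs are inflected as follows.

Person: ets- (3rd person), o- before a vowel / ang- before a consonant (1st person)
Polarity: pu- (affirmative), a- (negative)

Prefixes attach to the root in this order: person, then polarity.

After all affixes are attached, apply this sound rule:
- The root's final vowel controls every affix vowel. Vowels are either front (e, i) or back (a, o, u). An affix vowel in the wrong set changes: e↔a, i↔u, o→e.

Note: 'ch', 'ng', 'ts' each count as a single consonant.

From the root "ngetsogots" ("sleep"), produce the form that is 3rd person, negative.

aatsngetsogots

Attach person 3rd person ets- → etsngetsogots.
Attach polarity negative a- → aetsngetsogots.
Apply vowel harmony: aetsngetsogots → aatsngetsogots.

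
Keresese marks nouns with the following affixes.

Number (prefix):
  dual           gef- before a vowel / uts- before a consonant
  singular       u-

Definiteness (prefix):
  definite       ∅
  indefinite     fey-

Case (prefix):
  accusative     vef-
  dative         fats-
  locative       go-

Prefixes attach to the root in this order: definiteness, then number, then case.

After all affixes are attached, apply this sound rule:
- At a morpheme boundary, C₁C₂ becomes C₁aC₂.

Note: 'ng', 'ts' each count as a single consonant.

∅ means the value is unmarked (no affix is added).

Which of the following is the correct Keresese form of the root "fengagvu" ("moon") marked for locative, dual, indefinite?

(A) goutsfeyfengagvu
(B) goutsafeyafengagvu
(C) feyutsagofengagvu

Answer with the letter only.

B

Attach definiteness indefinite fey- → feyfengagvu.
Attach number dual uts- (before consonant 'f') → utsfeyfengagvu.
Attach case locative go- → goutsfeyfengagvu.
Apply epenthesis: goutsfeyfengagvu → goutsafeyafengagvu.
So the correct form is goutsafeyafengagvu, option (B).
(C) feyutsagofengagvu is wrong: it has the affixes in the wrong order.
(A) goutsfeyfengagvu is wrong: it fails to apply the sound rule(s).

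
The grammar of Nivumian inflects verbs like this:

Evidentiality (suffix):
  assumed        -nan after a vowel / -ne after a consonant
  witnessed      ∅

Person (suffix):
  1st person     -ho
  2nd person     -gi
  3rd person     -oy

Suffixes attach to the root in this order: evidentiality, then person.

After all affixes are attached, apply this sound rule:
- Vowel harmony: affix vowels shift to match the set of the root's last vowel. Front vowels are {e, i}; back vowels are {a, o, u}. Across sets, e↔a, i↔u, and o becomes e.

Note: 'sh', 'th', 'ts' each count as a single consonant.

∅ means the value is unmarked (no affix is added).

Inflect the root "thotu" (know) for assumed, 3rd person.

Attach evidentiality assumed -nan (after vowel 'u') → thotunan.
Attach person 3rd person -oy → thotunanoy.
Vowel harmony: no change.

thotunanoy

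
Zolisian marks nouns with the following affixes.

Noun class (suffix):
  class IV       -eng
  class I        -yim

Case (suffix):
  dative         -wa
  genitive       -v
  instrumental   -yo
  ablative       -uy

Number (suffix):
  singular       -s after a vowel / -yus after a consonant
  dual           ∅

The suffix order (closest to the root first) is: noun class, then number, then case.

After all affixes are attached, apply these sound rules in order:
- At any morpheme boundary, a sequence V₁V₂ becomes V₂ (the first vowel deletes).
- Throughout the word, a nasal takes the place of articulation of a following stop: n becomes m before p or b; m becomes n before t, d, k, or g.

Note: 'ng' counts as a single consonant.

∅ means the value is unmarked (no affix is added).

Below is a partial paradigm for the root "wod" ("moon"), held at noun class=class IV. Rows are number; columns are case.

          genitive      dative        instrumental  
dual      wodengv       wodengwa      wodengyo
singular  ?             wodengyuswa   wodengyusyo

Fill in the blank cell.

wodengyusv

Attach noun class class IV -eng → wodeng.
Attach number singular -yus (after consonant 'ng') → wodengyus.
Attach case genitive -v → wodengyusv.
Vowel deletion: no change.
Nasal assimilation: no change.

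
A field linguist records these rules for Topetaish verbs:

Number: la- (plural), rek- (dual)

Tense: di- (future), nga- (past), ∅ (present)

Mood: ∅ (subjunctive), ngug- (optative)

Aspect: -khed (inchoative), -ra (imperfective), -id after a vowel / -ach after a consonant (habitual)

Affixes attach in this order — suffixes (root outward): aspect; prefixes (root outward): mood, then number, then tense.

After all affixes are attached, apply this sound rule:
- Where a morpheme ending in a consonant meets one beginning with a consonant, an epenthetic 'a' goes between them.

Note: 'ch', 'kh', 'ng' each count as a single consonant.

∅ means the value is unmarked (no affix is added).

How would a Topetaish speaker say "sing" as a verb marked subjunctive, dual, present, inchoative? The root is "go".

Attach aspect inchoative -khed → gokhed.
mood = subjunctive: zero marking, form stays gokhed.
Attach number dual rek- → rekgokhed.
tense = present: zero marking, form stays rekgokhed.
Apply epenthesis: rekgokhed → rekagokhed.

rekagokhed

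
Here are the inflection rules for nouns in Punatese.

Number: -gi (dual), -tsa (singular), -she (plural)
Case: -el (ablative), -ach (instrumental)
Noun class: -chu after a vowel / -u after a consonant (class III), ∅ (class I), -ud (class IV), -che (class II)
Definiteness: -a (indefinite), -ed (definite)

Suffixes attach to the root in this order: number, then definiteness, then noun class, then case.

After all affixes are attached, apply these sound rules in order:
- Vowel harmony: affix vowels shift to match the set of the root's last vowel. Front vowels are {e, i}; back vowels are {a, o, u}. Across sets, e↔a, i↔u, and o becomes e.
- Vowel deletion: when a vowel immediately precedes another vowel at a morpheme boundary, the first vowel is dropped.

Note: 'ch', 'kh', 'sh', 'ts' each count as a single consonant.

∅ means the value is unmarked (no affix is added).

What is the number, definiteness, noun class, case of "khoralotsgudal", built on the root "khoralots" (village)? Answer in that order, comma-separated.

dual, indefinite, class IV, ablative

Segment: khoralots-gi-a-ud-el.
number: -gi → dual.
definiteness: -a → indefinite.
noun class: -ud → class IV.
case: -el → ablative.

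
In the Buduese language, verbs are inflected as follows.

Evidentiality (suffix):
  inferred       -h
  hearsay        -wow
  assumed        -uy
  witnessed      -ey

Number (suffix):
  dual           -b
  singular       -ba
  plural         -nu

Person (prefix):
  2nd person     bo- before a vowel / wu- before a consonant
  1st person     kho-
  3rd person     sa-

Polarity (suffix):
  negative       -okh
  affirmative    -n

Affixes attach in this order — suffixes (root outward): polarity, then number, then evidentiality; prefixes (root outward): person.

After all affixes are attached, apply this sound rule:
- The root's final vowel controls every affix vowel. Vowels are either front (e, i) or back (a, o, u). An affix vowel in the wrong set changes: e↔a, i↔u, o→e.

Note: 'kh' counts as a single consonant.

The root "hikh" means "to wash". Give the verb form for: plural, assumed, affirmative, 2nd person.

Attach polarity affirmative -n → hikhn.
Attach person 2nd person wu- (before consonant 'h') → wuhikhn.
Attach number plural -nu → wuhikhnnu.
Attach evidentiality assumed -uy → wuhikhnnuuy.
Apply vowel harmony: wuhikhnnuuy → wihikhnniiy.

wihikhnniiy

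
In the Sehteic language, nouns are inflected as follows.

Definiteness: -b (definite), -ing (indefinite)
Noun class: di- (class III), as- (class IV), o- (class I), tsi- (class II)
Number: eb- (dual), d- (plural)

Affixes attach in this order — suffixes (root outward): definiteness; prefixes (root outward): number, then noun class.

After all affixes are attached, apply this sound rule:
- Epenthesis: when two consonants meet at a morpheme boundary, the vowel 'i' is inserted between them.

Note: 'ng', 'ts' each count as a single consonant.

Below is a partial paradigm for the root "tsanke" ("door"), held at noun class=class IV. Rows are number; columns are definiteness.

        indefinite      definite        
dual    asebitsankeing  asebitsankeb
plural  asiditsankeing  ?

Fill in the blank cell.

Attach number plural d- → dtsanke.
Attach noun class class IV as- → asdtsanke.
Attach definiteness definite -b → asdtsankeb.
Apply epenthesis: asdtsankeb → asiditsankeb.

asiditsankeb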